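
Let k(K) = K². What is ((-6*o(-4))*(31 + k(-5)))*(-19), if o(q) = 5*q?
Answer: -127680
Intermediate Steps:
((-6*o(-4))*(31 + k(-5)))*(-19) = ((-30*(-4))*(31 + (-5)²))*(-19) = ((-6*(-20))*(31 + 25))*(-19) = (120*56)*(-19) = 6720*(-19) = -127680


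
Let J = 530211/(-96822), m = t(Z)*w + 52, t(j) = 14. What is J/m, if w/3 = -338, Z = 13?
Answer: 16067/41498496 ≈ 0.00038717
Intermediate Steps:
w = -1014 (w = 3*(-338) = -1014)
m = -14144 (m = 14*(-1014) + 52 = -14196 + 52 = -14144)
J = -16067/2934 (J = 530211*(-1/96822) = -16067/2934 ≈ -5.4761)
J/m = -16067/2934/(-14144) = -16067/2934*(-1/14144) = 16067/41498496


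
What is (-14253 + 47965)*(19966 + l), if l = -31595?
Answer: -392036848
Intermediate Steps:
(-14253 + 47965)*(19966 + l) = (-14253 + 47965)*(19966 - 31595) = 33712*(-11629) = -392036848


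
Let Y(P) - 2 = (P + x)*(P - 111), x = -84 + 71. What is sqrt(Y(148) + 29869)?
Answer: 3*sqrt(3874) ≈ 186.72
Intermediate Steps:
x = -13
Y(P) = 2 + (-111 + P)*(-13 + P) (Y(P) = 2 + (P - 13)*(P - 111) = 2 + (-13 + P)*(-111 + P) = 2 + (-111 + P)*(-13 + P))
sqrt(Y(148) + 29869) = sqrt((1445 + 148**2 - 124*148) + 29869) = sqrt((1445 + 21904 - 18352) + 29869) = sqrt(4997 + 29869) = sqrt(34866) = 3*sqrt(3874)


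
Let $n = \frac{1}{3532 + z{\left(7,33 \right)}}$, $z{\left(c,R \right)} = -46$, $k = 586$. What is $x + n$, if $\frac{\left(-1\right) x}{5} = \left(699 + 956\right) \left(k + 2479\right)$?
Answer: $- \frac{88414982249}{3486} \approx -2.5363 \cdot 10^{7}$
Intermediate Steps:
$n = \frac{1}{3486}$ ($n = \frac{1}{3532 - 46} = \frac{1}{3486} \approx 0.00028686$)
$x = -25362875$ ($x = - 5 \left(699 + 956\right) \left(586 + 2479\right) = - 5 \cdot 1655 \cdot 3065 = \left(-5\right) 5072575 = -25362875$)
$x + n = -25362875 + \frac{1}{3486} = - \frac{88414982249}{3486}$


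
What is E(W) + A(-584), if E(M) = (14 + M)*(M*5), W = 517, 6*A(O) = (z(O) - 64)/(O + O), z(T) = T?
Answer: 400809447/292 ≈ 1.3726e+6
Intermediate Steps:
A(O) = (-64 + O)/(12*O) (A(O) = ((O - 64)/(O + O))/6 = ((-64 + O)/((2*O)))/6 = ((-64 + O)*(1/(2*O)))/6 = ((-64 + O)/(2*O))/6 = (-64 + O)/(12*O))
E(M) = 5*M*(14 + M) (E(M) = (14 + M)*(5*M) = 5*M*(14 + M))
E(W) + A(-584) = 5*517*(14 + 517) + (1/12)*(-64 - 584)/(-584) = 5*517*531 + (1/12)*(-1/584)*(-648) = 1372635 + 27/292 = 400809447/292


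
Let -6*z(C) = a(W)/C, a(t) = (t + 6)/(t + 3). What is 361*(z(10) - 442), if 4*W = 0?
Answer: -4787221/30 ≈ -1.5957e+5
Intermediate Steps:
W = 0 (W = (1/4)*0 = 0)
a(t) = (6 + t)/(3 + t)
z(C) = -1/(3*C) (z(C) = -(6 + 0)/(3 + 0)/(6*C) = -6/3/(6*C) = -(1/3)*6/(6*C) = -1/(3*C))
361*(z(10) - 442) = 361*(-1/3/10 - 442) = 361*(-1/3*1/10 - 442) = 361*(-1/30 - 442) = 361*(-13261/30) = -4787221/30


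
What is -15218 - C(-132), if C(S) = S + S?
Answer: -14954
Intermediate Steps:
C(S) = 2*S
-15218 - C(-132) = -15218 - 2*(-132) = -15218 - 1*(-264) = -15218 + 264 = -14954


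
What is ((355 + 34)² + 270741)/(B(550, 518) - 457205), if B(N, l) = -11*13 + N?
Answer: -211031/228399 ≈ -0.92396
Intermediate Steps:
B(N, l) = -143 + N
((355 + 34)² + 270741)/(B(550, 518) - 457205) = ((355 + 34)² + 270741)/((-143 + 550) - 457205) = (389² + 270741)/(407 - 457205) = (151321 + 270741)/(-456798) = 422062*(-1/456798) = -211031/228399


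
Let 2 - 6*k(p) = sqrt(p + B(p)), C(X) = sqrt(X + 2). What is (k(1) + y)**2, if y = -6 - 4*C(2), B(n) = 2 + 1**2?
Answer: 196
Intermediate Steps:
C(X) = sqrt(2 + X)
B(n) = 3 (B(n) = 2 + 1 = 3)
y = -14 (y = -6 - 4*sqrt(2 + 2) = -6 - 4*sqrt(4) = -6 - 4*2 = -6 - 8 = -14)
k(p) = 1/3 - sqrt(3 + p)/6 (k(p) = 1/3 - sqrt(p + 3)/6 = 1/3 - sqrt(3 + p)/6)
(k(1) + y)**2 = ((1/3 - sqrt(3 + 1)/6) - 14)**2 = ((1/3 - sqrt(4)/6) - 14)**2 = ((1/3 - 1/6*2) - 14)**2 = ((1/3 - 1/3) - 14)**2 = (0 - 14)**2 = (-14)**2 = 196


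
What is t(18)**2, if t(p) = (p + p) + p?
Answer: 2916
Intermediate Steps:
t(p) = 3*p (t(p) = 2*p + p = 3*p)
t(18)**2 = (3*18)**2 = 54**2 = 2916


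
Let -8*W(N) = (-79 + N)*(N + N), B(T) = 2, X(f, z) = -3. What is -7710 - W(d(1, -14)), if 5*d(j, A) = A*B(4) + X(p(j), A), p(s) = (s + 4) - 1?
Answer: -378897/50 ≈ -7577.9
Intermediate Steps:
p(s) = 3 + s (p(s) = (4 + s) - 1 = 3 + s)
d(j, A) = -3/5 + 2*A/5 (d(j, A) = (A*2 - 3)/5 = (2*A - 3)/5 = (-3 + 2*A)/5 = -3/5 + 2*A/5)
W(N) = -N*(-79 + N)/4 (W(N) = -(-79 + N)*(N + N)/8 = -(-79 + N)*2*N/8 = -N*(-79 + N)/4)
-7710 - W(d(1, -14)) = -7710 - (-3/5 + (2/5)*(-14))*(79 - (-3/5 + (2/5)*(-14)))/4 = -7710 - (-3/5 - 28/5)*(79 - (-3/5 - 28/5))/4 = -7710 - (-31)*(79 - 1*(-31/5))/(4*5) = -7710 - (-31)*(79 + 31/5)/(4*5) = -7710 - (-31)*426/(4*5*5) = -7710 - 1*(-6603/50) = -7710 + 6603/50 = -378897/50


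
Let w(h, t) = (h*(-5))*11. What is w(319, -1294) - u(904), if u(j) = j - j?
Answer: -17545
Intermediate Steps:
u(j) = 0
w(h, t) = -55*h (w(h, t) = -5*h*11 = -55*h)
w(319, -1294) - u(904) = -55*319 - 1*0 = -17545 + 0 = -17545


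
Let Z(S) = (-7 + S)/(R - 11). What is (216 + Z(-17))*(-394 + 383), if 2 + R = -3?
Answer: -4785/2 ≈ -2392.5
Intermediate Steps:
R = -5 (R = -2 - 3 = -5)
Z(S) = 7/16 - S/16 (Z(S) = (-7 + S)/(-5 - 11) = (-7 + S)/(-16) = (-7 + S)*(-1/16) = 7/16 - S/16)
(216 + Z(-17))*(-394 + 383) = (216 + (7/16 - 1/16*(-17)))*(-394 + 383) = (216 + (7/16 + 17/16))*(-11) = (216 + 3/2)*(-11) = (435/2)*(-11) = -4785/2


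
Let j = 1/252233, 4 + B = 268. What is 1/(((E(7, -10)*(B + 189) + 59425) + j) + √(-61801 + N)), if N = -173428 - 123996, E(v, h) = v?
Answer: 3982450555998477/249308329447481609186 - 318107431445*I*√14369/249308329447481609186 ≈ 1.5974e-5 - 1.5295e-7*I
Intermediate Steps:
B = 264 (B = -4 + 268 = 264)
j = 1/252233 ≈ 3.9646e-6
N = -297424
1/(((E(7, -10)*(B + 189) + 59425) + j) + √(-61801 + N)) = 1/(((7*(264 + 189) + 59425) + 1/252233) + √(-61801 - 297424)) = 1/(((7*453 + 59425) + 1/252233) + √(-359225)) = 1/(((3171 + 59425) + 1/252233) + 5*I*√14369) = 1/((62596 + 1/252233) + 5*I*√14369) = 1/(15788776869/252233 + 5*I*√14369)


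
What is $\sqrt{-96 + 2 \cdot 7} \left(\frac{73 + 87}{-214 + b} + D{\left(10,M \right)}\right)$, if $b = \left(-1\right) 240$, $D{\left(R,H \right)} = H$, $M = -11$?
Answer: $- \frac{2577 i \sqrt{82}}{227} \approx - 102.8 i$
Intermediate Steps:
$b = -240$
$\sqrt{-96 + 2 \cdot 7} \left(\frac{73 + 87}{-214 + b} + D{\left(10,M \right)}\right) = \sqrt{-96 + 2 \cdot 7} \left(\frac{73 + 87}{-214 - 240} - 11\right) = \sqrt{-96 + 14} \left(\frac{160}{-454} - 11\right) = \sqrt{-82} \left(160 \left(- \frac{1}{454}\right) - 11\right) = i \sqrt{82} \left(- \frac{80}{227} - 11\right) = i \sqrt{82} \left(- \frac{2577}{227}\right) = - \frac{2577 i \sqrt{82}}{227}$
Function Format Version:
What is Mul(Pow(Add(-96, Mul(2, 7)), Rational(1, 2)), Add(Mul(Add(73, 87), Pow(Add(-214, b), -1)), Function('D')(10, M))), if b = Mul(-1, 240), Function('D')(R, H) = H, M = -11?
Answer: Mul(Rational(-2577, 227), I, Pow(82, Rational(1, 2))) ≈ Mul(-102.80, I)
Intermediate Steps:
b = -240
Mul(Pow(Add(-96, Mul(2, 7)), Rational(1, 2)), Add(Mul(Add(73, 87), Pow(Add(-214, b), -1)), Function('D')(10, M))) = Mul(Pow(Add(-96, Mul(2, 7)), Rational(1, 2)), Add(Mul(Add(73, 87), Pow(Add(-214, -240), -1)), -11)) = Mul(Pow(Add(-96, 14), Rational(1, 2)), Add(Mul(160, Pow(-454, -1)), -11)) = Mul(Pow(-82, Rational(1, 2)), Add(Mul(160, Rational(-1, 454)), -11)) = Mul(Mul(I, Pow(82, Rational(1, 2))), Add(Rational(-80, 227), -11)) = Mul(Mul(I, Pow(82, Rational(1, 2))), Rational(-2577, 227)) = Mul(Rational(-2577, 227), I, Pow(82, Rational(1, 2)))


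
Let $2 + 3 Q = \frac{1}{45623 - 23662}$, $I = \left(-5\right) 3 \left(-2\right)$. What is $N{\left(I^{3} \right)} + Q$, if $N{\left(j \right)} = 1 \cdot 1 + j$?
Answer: $\frac{1778862962}{65883} \approx 27000.0$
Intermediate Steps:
$I = 30$ ($I = \left(-15\right) \left(-2\right) = 30$)
$Q = - \frac{43921}{65883}$ ($Q = - \frac{2}{3} + \frac{1}{3 \left(45623 - 23662\right)} = - \frac{2}{3} + \frac{1}{3 \cdot 21961} = - \frac{2}{3} + \frac{1}{3} \cdot \frac{1}{21961} = - \frac{2}{3} + \frac{1}{65883} = - \frac{43921}{65883} \approx -0.66665$)
$N{\left(j \right)} = 1 + j$
$N{\left(I^{3} \right)} + Q = \left(1 + 30^{3}\right) - \frac{43921}{65883} = \left(1 + 27000\right) - \frac{43921}{65883} = 27001 - \frac{43921}{65883} = \frac{1778862962}{65883}$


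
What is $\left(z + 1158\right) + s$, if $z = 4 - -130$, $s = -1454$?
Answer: $-162$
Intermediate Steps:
$z = 134$ ($z = 4 + 130 = 134$)
$\left(z + 1158\right) + s = \left(134 + 1158\right) - 1454 = 1292 - 1454 = -162$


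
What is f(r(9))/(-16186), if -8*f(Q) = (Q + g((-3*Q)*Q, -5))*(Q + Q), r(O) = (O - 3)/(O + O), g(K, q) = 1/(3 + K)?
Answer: 17/4661568 ≈ 3.6468e-6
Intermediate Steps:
r(O) = (-3 + O)/(2*O) (r(O) = (-3 + O)/((2*O)) = (-3 + O)*(1/(2*O)) = (-3 + O)/(2*O))
f(Q) = -Q*(Q + 1/(3 - 3*Q**2))/4 (f(Q) = -(Q + 1/(3 + (-3*Q)*Q))*(Q + Q)/8 = -(Q + 1/(3 - 3*Q**2))*2*Q/8 = -Q*(Q + 1/(3 - 3*Q**2))/4)
f(r(9))/(-16186) = (((1/2)*(-3 + 9)/9)*(1 - 3*(-3 + 9)**3/5832 + 3*((1/2)*(-3 + 9)/9))/(12*(-1 + ((1/2)*(-3 + 9)/9)**2)))/(-16186) = (((1/2)*(1/9)*6)*(1 - 3*((1/2)*(1/9)*6)**3 + 3*((1/2)*(1/9)*6))/(12*(-1 + ((1/2)*(1/9)*6)**2)))*(-1/16186) = ((1/12)*(1/3)*(1 - 3*(1/3)**3 + 3*(1/3))/(-1 + (1/3)**2))*(-1/16186) = ((1/12)*(1/3)*(1 - 3*1/27 + 1)/(-1 + 1/9))*(-1/16186) = ((1/12)*(1/3)*(1 - 1/9 + 1)/(-8/9))*(-1/16186) = ((1/12)*(1/3)*(-9/8)*(17/9))*(-1/16186) = -17/288*(-1/16186) = 17/4661568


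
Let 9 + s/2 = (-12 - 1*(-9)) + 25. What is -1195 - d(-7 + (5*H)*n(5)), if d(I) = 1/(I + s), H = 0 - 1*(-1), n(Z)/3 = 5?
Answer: -112331/94 ≈ -1195.0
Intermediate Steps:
n(Z) = 15 (n(Z) = 3*5 = 15)
H = 1 (H = 0 + 1 = 1)
s = 26 (s = -18 + 2*((-12 - 1*(-9)) + 25) = -18 + 2*((-12 + 9) + 25) = -18 + 2*(-3 + 25) = -18 + 2*22 = -18 + 44 = 26)
d(I) = 1/(26 + I) (d(I) = 1/(I + 26) = 1/(26 + I))
-1195 - d(-7 + (5*H)*n(5)) = -1195 - 1/(26 + (-7 + (5*1)*15)) = -1195 - 1/(26 + (-7 + 5*15)) = -1195 - 1/(26 + (-7 + 75)) = -1195 - 1/(26 + 68) = -1195 - 1/94 = -112331/94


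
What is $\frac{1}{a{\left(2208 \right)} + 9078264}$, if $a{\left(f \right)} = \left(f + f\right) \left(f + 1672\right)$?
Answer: $\frac{1}{26212344} \approx 3.815 \cdot 10^{-8}$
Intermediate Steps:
$a{\left(f \right)} = 2 f \left(1672 + f\right)$
$\frac{1}{a{\left(2208 \right)} + 9078264} = \frac{1}{2 \cdot 2208 \left(1672 + 2208\right) + 9078264} = \frac{1}{2 \cdot 2208 \cdot 3880 + 9078264} = \frac{1}{17134080 + 9078264} = \frac{1}{26212344}$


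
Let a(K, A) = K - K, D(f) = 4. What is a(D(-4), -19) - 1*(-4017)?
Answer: 4017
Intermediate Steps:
a(K, A) = 0
a(D(-4), -19) - 1*(-4017) = 0 - 1*(-4017) = 0 + 4017 = 4017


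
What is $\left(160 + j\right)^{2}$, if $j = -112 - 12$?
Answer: $1296$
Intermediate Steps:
$j = -124$
$\left(160 + j\right)^{2} = \left(160 - 124\right)^{2} = 36^{2} = 1296$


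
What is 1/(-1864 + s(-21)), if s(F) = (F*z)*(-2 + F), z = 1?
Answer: -1/1381 ≈ -0.00072411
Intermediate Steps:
s(F) = F*(-2 + F) (s(F) = (F*1)*(-2 + F) = F*(-2 + F))
1/(-1864 + s(-21)) = 1/(-1864 - 21*(-2 - 21)) = 1/(-1864 - 21*(-23)) = 1/(-1864 + 483) = 1/(-1381) = -1/1381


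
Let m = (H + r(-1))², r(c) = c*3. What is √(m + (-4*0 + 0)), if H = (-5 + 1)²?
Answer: 13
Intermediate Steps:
H = 16 (H = (-4)² = 16)
r(c) = 3*c
m = 169 (m = (16 + 3*(-1))² = (16 - 3)² = 13² = 169)
√(m + (-4*0 + 0)) = √(169 + (-4*0 + 0)) = √(169 + (0 + 0)) = √(169 + 0) = √169 = 13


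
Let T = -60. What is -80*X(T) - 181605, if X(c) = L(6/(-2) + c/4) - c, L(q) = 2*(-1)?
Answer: -186245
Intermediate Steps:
L(q) = -2
X(c) = -2 - c
-80*X(T) - 181605 = -80*(-2 - 1*(-60)) - 181605 = -80*(-2 + 60) - 181605 = -80*58 - 181605 = -4640 - 181605 = -186245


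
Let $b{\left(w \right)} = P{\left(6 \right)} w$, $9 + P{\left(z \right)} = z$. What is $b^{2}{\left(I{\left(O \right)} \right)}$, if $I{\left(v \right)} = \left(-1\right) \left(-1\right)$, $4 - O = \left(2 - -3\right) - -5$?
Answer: $9$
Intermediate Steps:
$P{\left(z \right)} = -9 + z$
$O = -6$ ($O = 4 - \left(\left(2 - -3\right) - -5\right) = 4 - \left(\left(2 + 3\right) + 5\right) = 4 - \left(5 + 5\right) = 4 - 10 = -6$)
$I{\left(v \right)} = 1$
$b{\left(w \right)} = - 3 w$ ($b{\left(w \right)} = \left(-9 + 6\right) w = - 3 w$)
$b^{2}{\left(I{\left(O \right)} \right)} = \left(\left(-3\right) 1\right)^{2} = \left(-3\right)^{2} = 9$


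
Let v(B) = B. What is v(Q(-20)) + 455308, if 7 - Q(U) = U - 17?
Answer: 455352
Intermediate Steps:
Q(U) = 24 - U (Q(U) = 7 - (U - 17) = 7 - (-17 + U) = 7 + (17 - U) = 24 - U)
v(Q(-20)) + 455308 = (24 - 1*(-20)) + 455308 = (24 + 20) + 455308 = 44 + 455308 = 455352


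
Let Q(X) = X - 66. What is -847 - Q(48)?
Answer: -829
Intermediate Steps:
Q(X) = -66 + X
-847 - Q(48) = -847 - (-66 + 48) = -847 - 1*(-18) = -847 + 18 = -829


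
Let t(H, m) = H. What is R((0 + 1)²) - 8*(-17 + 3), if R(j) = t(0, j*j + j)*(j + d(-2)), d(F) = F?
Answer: 112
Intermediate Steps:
R(j) = 0 (R(j) = 0*(j - 2) = 0*(-2 + j) = 0)
R((0 + 1)²) - 8*(-17 + 3) = 0 - 8*(-17 + 3) = 0 - 8*(-14) = 0 - 1*(-112) = 0 + 112 = 112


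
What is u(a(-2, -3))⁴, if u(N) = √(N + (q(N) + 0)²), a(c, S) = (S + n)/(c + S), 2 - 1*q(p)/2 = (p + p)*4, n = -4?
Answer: 72233001/625 ≈ 1.1557e+5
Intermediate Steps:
q(p) = 4 - 16*p (q(p) = 4 - 2*(p + p)*4 = 4 - 2*2*p*4 = 4 - 16*p)
a(c, S) = (-4 + S)/(S + c) (a(c, S) = (S - 4)/(c + S) = (-4 + S)/(S + c))
u(N) = √(N + (4 - 16*N)²) (u(N) = √(N + ((4 - 16*N) + 0)²) = √(N + (4 - 16*N)²))
u(a(-2, -3))⁴ = (√((-4 - 3)/(-3 - 2) + 16*(-1 + 4*((-4 - 3)/(-3 - 2)))²))⁴ = (√(-7/(-5) + 16*(-1 + 4*(-7/(-5)))²))⁴ = (√(-⅕*(-7) + 16*(-1 + 4*(-⅕*(-7)))²))⁴ = (√(7/5 + 16*(-1 + 4*(7/5))²))⁴ = (√(7/5 + 16*(-1 + 28/5)²))⁴ = (√(7/5 + 16*(23/5)²))⁴ = (√(7/5 + 16*(529/25)))⁴ = (√(7/5 + 8464/25))⁴ = (√(8499/25))⁴ = (√8499/5)⁴ = 72233001/625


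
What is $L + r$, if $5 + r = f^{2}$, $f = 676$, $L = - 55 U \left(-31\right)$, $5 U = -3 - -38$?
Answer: $468906$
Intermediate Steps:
$U = 7$ ($U = \frac{-3 - -38}{5} = \frac{-3 + 38}{5} = \frac{1}{5} \cdot 35 = 7$)
$L = 11935$ ($L = \left(-55\right) 7 \left(-31\right) = \left(-385\right) \left(-31\right) = 11935$)
$r = 456971$ ($r = -5 + 676^{2} = -5 + 456976 = 456971$)
$L + r = 11935 + 456971 = 468906$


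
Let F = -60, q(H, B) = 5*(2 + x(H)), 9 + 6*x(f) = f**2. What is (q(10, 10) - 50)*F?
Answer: -2150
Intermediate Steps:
x(f) = -3/2 + f**2/6
q(H, B) = 5/2 + 5*H**2/6 (q(H, B) = 5*(2 + (-3/2 + H**2/6)) = 5*(1/2 + H**2/6) = 5/2 + 5*H**2/6)
(q(10, 10) - 50)*F = ((5/2 + (5/6)*10**2) - 50)*(-60) = ((5/2 + (5/6)*100) - 50)*(-60) = ((5/2 + 250/3) - 50)*(-60) = (515/6 - 50)*(-60) = (215/6)*(-60) = -2150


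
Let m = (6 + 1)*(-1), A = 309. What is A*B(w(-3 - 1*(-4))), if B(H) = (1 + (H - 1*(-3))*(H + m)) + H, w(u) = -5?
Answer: 6180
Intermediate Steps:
m = -7 (m = 7*(-1) = -7)
B(H) = 1 + H + (-7 + H)*(3 + H) (B(H) = (1 + (H - 1*(-3))*(H - 7)) + H = (1 + (H + 3)*(-7 + H)) + H = (1 + (3 + H)*(-7 + H)) + H = (1 + (-7 + H)*(3 + H)) + H = 1 + H + (-7 + H)*(3 + H))
A*B(w(-3 - 1*(-4))) = 309*(-20 + (-5)² - 3*(-5)) = 309*(-20 + 25 + 15) = 309*20 = 6180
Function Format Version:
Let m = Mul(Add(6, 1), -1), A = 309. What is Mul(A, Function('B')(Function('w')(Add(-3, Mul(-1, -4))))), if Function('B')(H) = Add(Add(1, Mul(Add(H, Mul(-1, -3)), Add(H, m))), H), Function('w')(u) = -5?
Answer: 6180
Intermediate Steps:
m = -7 (m = Mul(7, -1) = -7)
Function('B')(H) = Add(1, H, Mul(Add(-7, H), Add(3, H))) (Function('B')(H) = Add(Add(1, Mul(Add(H, Mul(-1, -3)), Add(H, -7))), H) = Add(Add(1, Mul(Add(H, 3), Add(-7, H))), H) = Add(Add(1, Mul(Add(3, H), Add(-7, H))), H) = Add(Add(1, Mul(Add(-7, H), Add(3, H))), H) = Add(1, H, Mul(Add(-7, H), Add(3, H))))
Mul(A, Function('B')(Function('w')(Add(-3, Mul(-1, -4))))) = Mul(309, Add(-20, Pow(-5, 2), Mul(-3, -5))) = Mul(309, Add(-20, 25, 15)) = Mul(309, 20) = 6180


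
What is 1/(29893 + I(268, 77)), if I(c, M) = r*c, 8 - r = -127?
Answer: 1/66073 ≈ 1.5135e-5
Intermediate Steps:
r = 135 (r = 8 - 1*(-127) = 8 + 127 = 135)
I(c, M) = 135*c
1/(29893 + I(268, 77)) = 1/(29893 + 135*268) = 1/(29893 + 36180) = 1/66073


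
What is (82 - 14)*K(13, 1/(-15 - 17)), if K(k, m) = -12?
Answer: -816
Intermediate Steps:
(82 - 14)*K(13, 1/(-15 - 17)) = (82 - 14)*(-12) = 68*(-12) = -816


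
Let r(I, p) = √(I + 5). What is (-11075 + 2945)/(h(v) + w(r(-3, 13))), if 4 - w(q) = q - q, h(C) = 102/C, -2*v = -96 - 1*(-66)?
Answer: -6775/9 ≈ -752.78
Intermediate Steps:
v = 15 (v = -(-96 - 1*(-66))/2 = -(-96 + 66)/2 = -½*(-30) = 15)
r(I, p) = √(5 + I)
w(q) = 4 (w(q) = 4 - (q - q) = 4 - 1*0 = 4 + 0 = 4)
(-11075 + 2945)/(h(v) + w(r(-3, 13))) = (-11075 + 2945)/(102/15 + 4) = -8130/(102*(1/15) + 4) = -8130/(34/5 + 4) = -8130/54/5 = -8130*5/54 = -6775/9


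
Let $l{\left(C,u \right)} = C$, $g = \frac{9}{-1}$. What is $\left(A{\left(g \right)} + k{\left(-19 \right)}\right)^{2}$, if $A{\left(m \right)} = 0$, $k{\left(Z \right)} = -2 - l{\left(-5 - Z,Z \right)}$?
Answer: $256$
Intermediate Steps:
$g = -9$ ($g = 9 \left(-1\right) = -9$)
$k{\left(Z \right)} = 3 + Z$ ($k{\left(Z \right)} = -2 - \left(-5 - Z\right) = -2 + \left(5 + Z\right) = 3 + Z$)
$\left(A{\left(g \right)} + k{\left(-19 \right)}\right)^{2} = \left(0 + \left(3 - 19\right)\right)^{2} = \left(0 - 16\right)^{2} = \left(-16\right)^{2} = 256$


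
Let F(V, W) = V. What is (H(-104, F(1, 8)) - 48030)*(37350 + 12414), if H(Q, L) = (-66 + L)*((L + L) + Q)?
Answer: -2060229600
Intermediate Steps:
H(Q, L) = (-66 + L)*(Q + 2*L) (H(Q, L) = (-66 + L)*(2*L + Q) = (-66 + L)*(Q + 2*L))
(H(-104, F(1, 8)) - 48030)*(37350 + 12414) = ((-132*1 - 66*(-104) + 2*1² + 1*(-104)) - 48030)*(37350 + 12414) = ((-132 + 6864 + 2*1 - 104) - 48030)*49764 = ((-132 + 6864 + 2 - 104) - 48030)*49764 = (6630 - 48030)*49764 = -41400*49764 = -2060229600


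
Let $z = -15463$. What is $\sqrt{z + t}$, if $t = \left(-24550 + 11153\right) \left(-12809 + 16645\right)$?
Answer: $i \sqrt{51406355} \approx 7169.8 i$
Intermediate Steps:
$t = -51390892$ ($t = \left(-13397\right) 3836 = -51390892$)
$\sqrt{z + t} = \sqrt{-15463 - 51390892} = \sqrt{-51406355} = i \sqrt{51406355}$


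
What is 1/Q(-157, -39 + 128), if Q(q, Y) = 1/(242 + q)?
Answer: 85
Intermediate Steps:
1/Q(-157, -39 + 128) = 1/(1/(242 - 157)) = 1/(1/85) = 85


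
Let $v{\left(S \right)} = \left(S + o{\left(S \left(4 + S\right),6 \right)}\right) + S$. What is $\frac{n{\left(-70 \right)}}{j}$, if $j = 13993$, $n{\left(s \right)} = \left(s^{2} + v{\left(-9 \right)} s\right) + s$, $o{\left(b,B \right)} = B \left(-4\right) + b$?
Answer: $\frac{660}{1999} \approx 0.33016$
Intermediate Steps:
$o{\left(b,B \right)} = b - 4 B$ ($o{\left(b,B \right)} = - 4 B + b = b - 4 B$)
$v{\left(S \right)} = -24 + 2 S + S \left(4 + S\right)$ ($v{\left(S \right)} = \left(S + \left(S \left(4 + S\right) - 24\right)\right) + S = \left(S + \left(-24 + S \left(4 + S\right)\right)\right) + S = \left(-24 + S + S \left(4 + S\right)\right) + S = -24 + 2 S + S \left(4 + S\right)$)
$n{\left(s \right)} = s^{2} + 4 s$ ($n{\left(s \right)} = \left(s^{2} + \left(-24 + \left(-9\right)^{2} + 6 \left(-9\right)\right) s\right) + s = \left(s^{2} + \left(-24 + 81 - 54\right) s\right) + s = \left(s^{2} + 3 s\right) + s = s^{2} + 4 s$)
$\frac{n{\left(-70 \right)}}{j} = \frac{\left(-70\right) \left(4 - 70\right)}{13993} = \left(-70\right) \left(-66\right) \frac{1}{13993} = 4620 \cdot \frac{1}{13993} = \frac{660}{1999}$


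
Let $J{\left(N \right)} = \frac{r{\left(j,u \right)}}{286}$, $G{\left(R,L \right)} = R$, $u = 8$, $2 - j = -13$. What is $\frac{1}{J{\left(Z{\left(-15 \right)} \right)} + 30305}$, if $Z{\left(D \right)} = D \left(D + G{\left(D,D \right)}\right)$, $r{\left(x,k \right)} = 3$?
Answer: $\frac{286}{8667233} \approx 3.2998 \cdot 10^{-5}$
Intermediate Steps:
$j = 15$ ($j = 2 - -13 = 2 + 13 = 15$)
$Z{\left(D \right)} = 2 D^{2}$ ($Z{\left(D \right)} = D \left(D + D\right) = D 2 D = 2 D^{2}$)
$J{\left(N \right)} = \frac{3}{286}$
$\frac{1}{J{\left(Z{\left(-15 \right)} \right)} + 30305} = \frac{1}{\frac{3}{286} + 30305} = \frac{1}{\frac{8667233}{286}} = \frac{286}{8667233}$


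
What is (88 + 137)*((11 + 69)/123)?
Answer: 6000/41 ≈ 146.34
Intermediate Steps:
(88 + 137)*((11 + 69)/123) = 225*(80*(1/123)) = 225*(80/123) = 6000/41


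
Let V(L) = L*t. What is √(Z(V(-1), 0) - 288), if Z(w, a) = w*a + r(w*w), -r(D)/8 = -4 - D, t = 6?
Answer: 4*√2 ≈ 5.6569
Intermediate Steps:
r(D) = 32 + 8*D (r(D) = -8*(-4 - D) = 32 + 8*D)
V(L) = 6*L (V(L) = L*6 = 6*L)
Z(w, a) = 32 + 8*w² + a*w (Z(w, a) = w*a + (32 + 8*(w*w)) = a*w + (32 + 8*w²) = 32 + 8*w² + a*w)
√(Z(V(-1), 0) - 288) = √((32 + 8*(6*(-1))² + 0*(6*(-1))) - 288) = √((32 + 8*(-6)² + 0*(-6)) - 288) = √((32 + 8*36 + 0) - 288) = √((32 + 288 + 0) - 288) = √(320 - 288) = √32 = 4*√2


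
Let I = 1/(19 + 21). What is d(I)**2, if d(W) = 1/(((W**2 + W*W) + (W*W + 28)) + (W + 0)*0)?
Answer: 2560000/2007308809 ≈ 0.0012753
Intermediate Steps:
I = 1/40 ≈ 0.025000
d(W) = 1/(28 + 3*W**2) (d(W) = 1/(((W**2 + W**2) + (W**2 + 28)) + W*0) = 1/((2*W**2 + (28 + W**2)) + 0) = 1/((28 + 3*W**2) + 0) = 1/(28 + 3*W**2))
d(I)**2 = (1/(28 + 3*(1/40)**2))**2 = (1/(28 + 3*(1/1600)))**2 = (1/(28 + 3/1600))**2 = (1/(44803/1600))**2 = (1600/44803)**2 = 2560000/2007308809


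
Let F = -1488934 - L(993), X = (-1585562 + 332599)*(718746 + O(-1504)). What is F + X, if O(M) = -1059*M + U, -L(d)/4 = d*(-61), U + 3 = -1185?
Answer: -2894714632348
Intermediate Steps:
U = -1188 (U = -3 - 1185 = -1188)
L(d) = 244*d (L(d) = -4*d*(-61) = -(-244)*d = 244*d)
O(M) = -1188 - 1059*M (O(M) = -1059*M - 1188 = -1188 - 1059*M)
X = -2894712901122 (X = (-1585562 + 332599)*(718746 + (-1188 - 1059*(-1504))) = -1252963*(718746 + (-1188 + 1592736)) = -1252963*(718746 + 1591548) = -1252963*2310294 = -2894712901122)
F = -1731226 (F = -1488934 - 244*993 = -1488934 - 1*242292 = -1488934 - 242292 = -1731226)
F + X = -1731226 - 2894712901122 = -2894714632348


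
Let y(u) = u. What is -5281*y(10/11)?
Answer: -52810/11 ≈ -4800.9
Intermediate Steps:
-5281*y(10/11) = -52810/11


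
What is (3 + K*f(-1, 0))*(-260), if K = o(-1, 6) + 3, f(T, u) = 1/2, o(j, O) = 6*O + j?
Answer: -5720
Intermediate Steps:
o(j, O) = j + 6*O
f(T, u) = ½
K = 38 (K = (-1 + 6*6) + 3 = (-1 + 36) + 3 = 35 + 3 = 38)
(3 + K*f(-1, 0))*(-260) = (3 + 38*(½))*(-260) = (3 + 19)*(-260) = 22*(-260) = -5720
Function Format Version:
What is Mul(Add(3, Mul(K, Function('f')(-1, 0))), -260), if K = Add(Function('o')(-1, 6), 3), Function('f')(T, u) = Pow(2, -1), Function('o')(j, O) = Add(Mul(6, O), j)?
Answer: -5720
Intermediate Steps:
Function('o')(j, O) = Add(j, Mul(6, O))
Function('f')(T, u) = Rational(1, 2)
K = 38 (K = Add(Add(-1, Mul(6, 6)), 3) = Add(Add(-1, 36), 3) = Add(35, 3) = 38)
Mul(Add(3, Mul(K, Function('f')(-1, 0))), -260) = Mul(Add(3, Mul(38, Rational(1, 2))), -260) = Mul(Add(3, 19), -260) = Mul(22, -260) = -5720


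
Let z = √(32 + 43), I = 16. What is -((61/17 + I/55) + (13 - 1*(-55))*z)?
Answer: -3627/935 - 340*√3 ≈ -592.78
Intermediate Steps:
z = 5*√3 (z = √75 = 5*√3 ≈ 8.6602)
-((61/17 + I/55) + (13 - 1*(-55))*z) = -((61/17 + 16/55) + (13 - 1*(-55))*(5*√3)) = -((61*(1/17) + 16*(1/55)) + (13 + 55)*(5*√3)) = -((61/17 + 16/55) + 68*(5*√3)) = -(3627/935 + 340*√3) = -3627/935 - 340*√3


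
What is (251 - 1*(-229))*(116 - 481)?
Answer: -175200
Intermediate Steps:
(251 - 1*(-229))*(116 - 481) = (251 + 229)*(-365) = 480*(-365) = -175200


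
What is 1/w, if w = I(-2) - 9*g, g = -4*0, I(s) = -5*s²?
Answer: -1/20 ≈ -0.050000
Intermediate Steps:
g = 0
w = -20 (w = -5*(-2)² - 9*0 = -5*4 + 0 = -20 + 0 = -20)
1/w = 1/(-20) = -1/20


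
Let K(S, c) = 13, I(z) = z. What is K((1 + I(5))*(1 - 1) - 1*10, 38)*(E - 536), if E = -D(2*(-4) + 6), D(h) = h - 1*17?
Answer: -6721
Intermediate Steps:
D(h) = -17 + h (D(h) = h - 17 = -17 + h)
E = 19 (E = -(-17 + (2*(-4) + 6)) = -(-17 + (-8 + 6)) = -(-17 - 2) = -1*(-19) = 19)
K((1 + I(5))*(1 - 1) - 1*10, 38)*(E - 536) = 13*(19 - 536) = 13*(-517) = -6721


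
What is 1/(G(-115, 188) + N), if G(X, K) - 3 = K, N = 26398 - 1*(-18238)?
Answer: 1/44827 ≈ 2.2308e-5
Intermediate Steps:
N = 44636 (N = 26398 + 18238 = 44636)
G(X, K) = 3 + K
1/(G(-115, 188) + N) = 1/((3 + 188) + 44636) = 1/(191 + 44636) = 1/44827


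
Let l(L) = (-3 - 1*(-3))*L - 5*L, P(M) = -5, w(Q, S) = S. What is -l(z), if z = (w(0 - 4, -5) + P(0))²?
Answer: 500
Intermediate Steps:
z = 100 (z = (-5 - 5)² = (-10)² = 100)
l(L) = -5*L (l(L) = (-3 + 3)*L - 5*L = 0*L - 5*L = 0 - 5*L = -5*L)
-l(z) = -(-5)*100 = -1*(-500) = 500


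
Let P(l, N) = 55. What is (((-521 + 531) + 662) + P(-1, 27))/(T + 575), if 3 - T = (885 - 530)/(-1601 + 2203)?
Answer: 437654/347601 ≈ 1.2591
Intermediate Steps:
T = 1451/602 (T = 3 - (885 - 530)/(-1601 + 2203) = 3 - 355/602 = 1451/602 ≈ 2.4103)
(((-521 + 531) + 662) + P(-1, 27))/(T + 575) = (((-521 + 531) + 662) + 55)/(1451/602 + 575) = ((10 + 662) + 55)/(347601/602) = (672 + 55)*(602/347601) = 727*(602/347601) = 437654/347601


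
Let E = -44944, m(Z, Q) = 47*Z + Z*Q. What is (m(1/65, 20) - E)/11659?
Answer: 2921427/757835 ≈ 3.8550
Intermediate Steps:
m(Z, Q) = 47*Z + Q*Z
(m(1/65, 20) - E)/11659 = ((47 + 20)/65 - 1*(-44944))/11659 = ((1/65)*67 + 44944)*(1/11659) = (67/65 + 44944)*(1/11659) = (2921427/65)*(1/11659) = 2921427/757835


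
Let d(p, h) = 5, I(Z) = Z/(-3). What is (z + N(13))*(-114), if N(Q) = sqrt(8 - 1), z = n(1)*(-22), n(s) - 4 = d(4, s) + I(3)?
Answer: 20064 - 114*sqrt(7) ≈ 19762.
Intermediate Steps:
I(Z) = -Z/3 (I(Z) = Z*(-1/3) = -Z/3)
n(s) = 8 (n(s) = 4 + (5 - 1/3*3) = 4 + (5 - 1) = 4 + 4 = 8)
z = -176 (z = 8*(-22) = -176)
N(Q) = sqrt(7)
(z + N(13))*(-114) = (-176 + sqrt(7))*(-114) = 20064 - 114*sqrt(7)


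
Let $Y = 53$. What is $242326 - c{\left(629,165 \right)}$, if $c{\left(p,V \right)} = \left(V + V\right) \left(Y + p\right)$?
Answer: $17266$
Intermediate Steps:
$c{\left(p,V \right)} = 2 V \left(53 + p\right)$ ($c{\left(p,V \right)} = \left(V + V\right) \left(53 + p\right) = 2 V \left(53 + p\right)$)
$242326 - c{\left(629,165 \right)} = 242326 - 2 \cdot 165 \left(53 + 629\right) = 242326 - 2 \cdot 165 \cdot 682 = 242326 - 225060 = 17266$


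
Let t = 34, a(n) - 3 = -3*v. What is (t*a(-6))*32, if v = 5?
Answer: -13056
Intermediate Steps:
a(n) = -12 (a(n) = 3 - 3*5 = 3 - 15 = -12)
(t*a(-6))*32 = (34*(-12))*32 = -408*32 = -13056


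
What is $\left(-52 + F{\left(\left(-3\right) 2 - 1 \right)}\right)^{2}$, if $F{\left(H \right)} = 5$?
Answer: $2209$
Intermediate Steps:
$\left(-52 + F{\left(\left(-3\right) 2 - 1 \right)}\right)^{2} = \left(-52 + 5\right)^{2} = \left(-47\right)^{2} = 2209$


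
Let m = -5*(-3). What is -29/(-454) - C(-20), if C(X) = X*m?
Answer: 136229/454 ≈ 300.06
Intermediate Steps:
m = 15
C(X) = 15*X (C(X) = X*15 = 15*X)
-29/(-454) - C(-20) = -29/(-454) - 15*(-20) = -29*(-1/454) - 1*(-300) = 29/454 + 300 = 136229/454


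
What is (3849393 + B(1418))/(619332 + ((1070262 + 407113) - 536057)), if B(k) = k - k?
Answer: 3849393/1560650 ≈ 2.4665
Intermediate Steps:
B(k) = 0
(3849393 + B(1418))/(619332 + ((1070262 + 407113) - 536057)) = (3849393 + 0)/(619332 + ((1070262 + 407113) - 536057)) = 3849393/(619332 + (1477375 - 536057)) = 3849393/(619332 + 941318) = 3849393/1560650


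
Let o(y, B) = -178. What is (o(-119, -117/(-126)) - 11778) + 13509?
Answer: 1553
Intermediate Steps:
(o(-119, -117/(-126)) - 11778) + 13509 = (-178 - 11778) + 13509 = -11956 + 13509 = 1553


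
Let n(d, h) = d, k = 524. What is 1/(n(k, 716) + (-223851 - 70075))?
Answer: -1/293402 ≈ -3.4083e-6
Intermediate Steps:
1/(n(k, 716) + (-223851 - 70075)) = 1/(524 + (-223851 - 70075)) = 1/(524 - 293926) = 1/(-293402) = -1/293402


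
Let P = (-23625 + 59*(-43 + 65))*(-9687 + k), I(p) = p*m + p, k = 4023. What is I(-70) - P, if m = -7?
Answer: -126459708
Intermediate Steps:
I(p) = -6*p (I(p) = p*(-7) + p = -7*p + p = -6*p)
P = 126460128 (P = (-23625 + 59*(-43 + 65))*(-9687 + 4023) = (-23625 + 59*22)*(-5664) = (-23625 + 1298)*(-5664) = -22327*(-5664) = 126460128)
I(-70) - P = -6*(-70) - 1*126460128 = 420 - 126460128 = -126459708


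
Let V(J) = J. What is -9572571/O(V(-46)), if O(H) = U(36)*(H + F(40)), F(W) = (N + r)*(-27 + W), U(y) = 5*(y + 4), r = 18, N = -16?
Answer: 9572571/4000 ≈ 2393.1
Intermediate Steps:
U(y) = 20 + 5*y (U(y) = 5*(4 + y) = 20 + 5*y)
F(W) = -54 + 2*W (F(W) = (-16 + 18)*(-27 + W) = 2*(-27 + W) = -54 + 2*W)
O(H) = 5200 + 200*H (O(H) = (20 + 5*36)*(H + (-54 + 2*40)) = (20 + 180)*(H + (-54 + 80)) = 200*(H + 26) = 200*(26 + H) = 5200 + 200*H)
-9572571/O(V(-46)) = -9572571/(5200 + 200*(-46)) = -9572571/(5200 - 9200) = -9572571/(-4000) = -9572571*(-1/4000) = 9572571/4000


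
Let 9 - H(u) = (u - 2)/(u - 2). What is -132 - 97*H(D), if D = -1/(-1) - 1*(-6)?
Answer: -908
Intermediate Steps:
D = 7 (D = -1*(-1) + 6 = 1 + 6 = 7)
H(u) = 8 (H(u) = 9 - (u - 2)/(u - 2) = 9 - (-2 + u)/(-2 + u) = 9 - 1*1 = 9 - 1 = 8)
-132 - 97*H(D) = -132 - 97*8 = -132 - 776 = -908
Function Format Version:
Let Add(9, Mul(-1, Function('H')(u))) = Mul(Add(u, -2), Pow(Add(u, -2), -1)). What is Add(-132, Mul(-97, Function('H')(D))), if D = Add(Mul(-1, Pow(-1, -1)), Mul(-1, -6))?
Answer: -908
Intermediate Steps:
D = 7 (D = Add(Mul(-1, -1), 6) = Add(1, 6) = 7)
Function('H')(u) = 8 (Function('H')(u) = Add(9, Mul(-1, Mul(Add(u, -2), Pow(Add(u, -2), -1)))) = Add(9, Mul(-1, Mul(Add(-2, u), Pow(Add(-2, u), -1)))) = Add(9, Mul(-1, 1)) = Add(9, -1) = 8)
Add(-132, Mul(-97, Function('H')(D))) = Add(-132, Mul(-97, 8)) = Add(-132, -776) = -908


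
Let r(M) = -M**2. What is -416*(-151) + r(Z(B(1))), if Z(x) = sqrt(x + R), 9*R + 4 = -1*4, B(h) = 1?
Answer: 565343/9 ≈ 62816.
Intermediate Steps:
R = -8/9 (R = -4/9 + (-1*4)/9 = -4/9 + (1/9)*(-4) = -4/9 - 4/9 = -8/9 ≈ -0.88889)
Z(x) = sqrt(-8/9 + x) (Z(x) = sqrt(x - 8/9) = sqrt(-8/9 + x))
-416*(-151) + r(Z(B(1))) = -416*(-151) - (sqrt(-8 + 9*1)/3)**2 = 62816 - (sqrt(-8 + 9)/3)**2 = 62816 - (sqrt(1)/3)**2 = 62816 - ((1/3)*1)**2 = 62816 - (1/3)**2 = 62816 - 1*1/9 = 62816 - 1/9 = 565343/9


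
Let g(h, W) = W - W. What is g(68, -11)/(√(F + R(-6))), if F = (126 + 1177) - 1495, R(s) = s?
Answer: 0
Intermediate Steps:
g(h, W) = 0
F = -192 (F = 1303 - 1495 = -192)
g(68, -11)/(√(F + R(-6))) = 0/(√(-192 - 6)) = 0/(√(-198)) = 0/((3*I*√22)) = 0*(-I*√22/66) = 0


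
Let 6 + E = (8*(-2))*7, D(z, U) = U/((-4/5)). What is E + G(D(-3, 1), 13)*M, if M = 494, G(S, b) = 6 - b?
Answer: -3576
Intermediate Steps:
D(z, U) = -5*U/4 (D(z, U) = U/((-4*⅕)) = U/(-⅘) = U*(-5/4) = -5*U/4)
E = -118 (E = -6 + (8*(-2))*7 = -6 - 16*7 = -6 - 112 = -118)
E + G(D(-3, 1), 13)*M = -118 + (6 - 1*13)*494 = -118 + (6 - 13)*494 = -118 - 7*494 = -118 - 3458 = -3576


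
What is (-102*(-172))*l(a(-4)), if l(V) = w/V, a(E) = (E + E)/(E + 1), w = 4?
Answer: 26316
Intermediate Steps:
a(E) = 2*E/(1 + E) (a(E) = (2*E)/(1 + E) = 2*E/(1 + E))
l(V) = 4/V
(-102*(-172))*l(a(-4)) = (-102*(-172))*(4/((2*(-4)/(1 - 4)))) = 17544*(4/((2*(-4)/(-3)))) = 17544*(4/((2*(-4)*(-⅓)))) = 17544*(4/(8/3)) = 17544*(4*(3/8)) = 17544*(3/2) = 26316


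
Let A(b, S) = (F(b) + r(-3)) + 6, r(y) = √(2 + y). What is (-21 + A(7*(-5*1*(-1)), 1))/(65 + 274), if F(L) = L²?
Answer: 1210/339 + I/339 ≈ 3.5693 + 0.0029499*I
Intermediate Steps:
A(b, S) = 6 + I + b² (A(b, S) = (b² + √(2 - 3)) + 6 = (b² + √(-1)) + 6 = (b² + I) + 6 = (I + b²) + 6 = 6 + I + b²)
(-21 + A(7*(-5*1*(-1)), 1))/(65 + 274) = (-21 + (6 + I + (7*(-5*1*(-1)))²))/(65 + 274) = (-21 + (6 + I + (7*(-5*(-1)))²))/339 = (-21 + (6 + I + (7*5)²))*(1/339) = (-21 + (6 + I + 35²))*(1/339) = (-21 + (6 + I + 1225))*(1/339) = (-21 + (1231 + I))*(1/339) = (1210 + I)*(1/339) = 1210/339 + I/339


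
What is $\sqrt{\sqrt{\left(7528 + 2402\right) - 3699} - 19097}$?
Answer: $\sqrt{-19097 + \sqrt{6231}} \approx 137.91 i$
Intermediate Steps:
$\sqrt{\sqrt{\left(7528 + 2402\right) - 3699} - 19097} = \sqrt{\sqrt{9930 - 3699} - 19097} = \sqrt{\sqrt{6231} - 19097} = \sqrt{-19097 + \sqrt{6231}}$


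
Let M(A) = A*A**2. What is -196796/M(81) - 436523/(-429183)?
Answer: 16391635775/25342826967 ≈ 0.64680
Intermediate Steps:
M(A) = A**3
-196796/M(81) - 436523/(-429183) = -196796/(81**3) - 436523/(-429183) = -196796/531441 - 436523*(-1/429183) = -196796*1/531441 + 436523/429183 = -196796/531441 + 436523/429183 = 16391635775/25342826967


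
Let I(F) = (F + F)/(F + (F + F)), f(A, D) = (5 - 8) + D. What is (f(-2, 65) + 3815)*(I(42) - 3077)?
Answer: -35780833/3 ≈ -1.1927e+7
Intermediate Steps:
f(A, D) = -3 + D
I(F) = 2/3 (I(F) = (2*F)/(F + 2*F) = (2*F)/((3*F)) = (2*F)*(1/(3*F)) = 2/3)
(f(-2, 65) + 3815)*(I(42) - 3077) = ((-3 + 65) + 3815)*(2/3 - 3077) = (62 + 3815)*(-9229/3) = 3877*(-9229/3) = -35780833/3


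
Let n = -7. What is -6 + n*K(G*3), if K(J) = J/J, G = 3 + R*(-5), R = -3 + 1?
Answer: -13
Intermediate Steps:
R = -2
G = 13 (G = 3 - 2*(-5) = 3 + 10 = 13)
K(J) = 1
-6 + n*K(G*3) = -6 - 7*1 = -6 - 7 = -13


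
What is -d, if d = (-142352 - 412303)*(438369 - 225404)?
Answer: 118122102075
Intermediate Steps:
d = -118122102075 (d = -554655*212965 = -118122102075)
-d = -1*(-118122102075) = 118122102075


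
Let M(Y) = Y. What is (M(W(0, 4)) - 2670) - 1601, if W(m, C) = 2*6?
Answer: -4259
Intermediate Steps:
W(m, C) = 12
(M(W(0, 4)) - 2670) - 1601 = (12 - 2670) - 1601 = -2658 - 1601 = -4259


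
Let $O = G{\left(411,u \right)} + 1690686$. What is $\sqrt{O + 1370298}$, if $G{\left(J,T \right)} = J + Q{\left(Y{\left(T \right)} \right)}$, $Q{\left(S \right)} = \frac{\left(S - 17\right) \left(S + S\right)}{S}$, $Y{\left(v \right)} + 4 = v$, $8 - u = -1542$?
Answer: $\sqrt{3064453} \approx 1750.6$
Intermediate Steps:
$u = 1550$ ($u = 8 - -1542 = 8 + 1542 = 1550$)
$Y{\left(v \right)} = -4 + v$
$Q{\left(S \right)} = -34 + 2 S$ ($Q{\left(S \right)} = \frac{\left(-17 + S\right) 2 S}{S} = \frac{2 S \left(-17 + S\right)}{S} = -34 + 2 S$)
$G{\left(J,T \right)} = -42 + J + 2 T$ ($G{\left(J,T \right)} = J + \left(-34 + 2 \left(-4 + T\right)\right) = J + \left(-34 + \left(-8 + 2 T\right)\right) = J + \left(-42 + 2 T\right) = -42 + J + 2 T$)
$O = 1694155$ ($O = \left(-42 + 411 + 2 \cdot 1550\right) + 1690686 = \left(-42 + 411 + 3100\right) + 1690686 = 3469 + 1690686 = 1694155$)
$\sqrt{O + 1370298} = \sqrt{1694155 + 1370298} = \sqrt{3064453}$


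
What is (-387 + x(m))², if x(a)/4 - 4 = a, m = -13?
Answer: 178929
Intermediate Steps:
x(a) = 16 + 4*a
(-387 + x(m))² = (-387 + (16 + 4*(-13)))² = (-387 + (16 - 52))² = (-387 - 36)² = (-423)² = 178929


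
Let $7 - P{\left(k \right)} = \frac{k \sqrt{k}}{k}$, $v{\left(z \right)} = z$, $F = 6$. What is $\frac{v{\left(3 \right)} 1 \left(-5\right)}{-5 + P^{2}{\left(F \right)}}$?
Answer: $- \frac{375}{662} - \frac{105 \sqrt{6}}{662} \approx -0.95498$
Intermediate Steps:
$P{\left(k \right)} = 7 - \sqrt{k}$ ($P{\left(k \right)} = 7 - \frac{k \sqrt{k}}{k} = 7 - \frac{k^{\frac{3}{2}}}{k} = 7 - \sqrt{k}$)
$\frac{v{\left(3 \right)} 1 \left(-5\right)}{-5 + P^{2}{\left(F \right)}} = \frac{3 \cdot 1 \left(-5\right)}{-5 + \left(7 - \sqrt{6}\right)^{2}} = \frac{3 \left(-5\right)}{-5 + \left(7 - \sqrt{6}\right)^{2}} = - \frac{15}{-5 + \left(7 - \sqrt{6}\right)^{2}}$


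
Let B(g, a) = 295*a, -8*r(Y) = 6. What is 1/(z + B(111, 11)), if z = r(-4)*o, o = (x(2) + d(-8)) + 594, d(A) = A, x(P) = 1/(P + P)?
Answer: 16/44885 ≈ 0.00035647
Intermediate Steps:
x(P) = 1/(2*P)
r(Y) = -¾ (r(Y) = -⅛*6 = -¾)
o = 2345/4 (o = ((½)/2 - 8) + 594 = ((½)*(½) - 8) + 594 = (¼ - 8) + 594 = -31/4 + 594 = 2345/4 ≈ 586.25)
z = -7035/16 (z = -¾*2345/4 = -7035/16 ≈ -439.69)
1/(z + B(111, 11)) = 1/(-7035/16 + 295*11) = 1/(-7035/16 + 3245) = 1/(44885/16) = 16/44885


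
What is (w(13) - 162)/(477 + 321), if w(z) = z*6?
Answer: -2/19 ≈ -0.10526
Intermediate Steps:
w(z) = 6*z
(w(13) - 162)/(477 + 321) = (6*13 - 162)/(477 + 321) = (78 - 162)/798 = -84*1/798 = -2/19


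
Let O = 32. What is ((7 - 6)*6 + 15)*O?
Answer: 672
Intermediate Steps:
((7 - 6)*6 + 15)*O = ((7 - 6)*6 + 15)*32 = (1*6 + 15)*32 = (6 + 15)*32 = 21*32 = 672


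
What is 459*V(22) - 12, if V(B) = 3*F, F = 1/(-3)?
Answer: -471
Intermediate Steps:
F = -1/3 ≈ -0.33333
V(B) = -1 (V(B) = 3*(-1/3) = -1)
459*V(22) - 12 = 459*(-1) - 12 = -459 - 12 = -471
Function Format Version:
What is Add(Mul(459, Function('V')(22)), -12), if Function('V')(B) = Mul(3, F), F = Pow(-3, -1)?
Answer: -471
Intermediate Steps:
F = Rational(-1, 3) ≈ -0.33333
Function('V')(B) = -1 (Function('V')(B) = Mul(3, Rational(-1, 3)) = -1)
Add(Mul(459, Function('V')(22)), -12) = Add(Mul(459, -1), -12) = Add(-459, -12) = -471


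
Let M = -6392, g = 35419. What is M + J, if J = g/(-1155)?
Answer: -7418179/1155 ≈ -6422.7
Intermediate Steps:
J = -35419/1155 (J = 35419/(-1155) = 35419*(-1/1155) = -35419/1155 ≈ -30.666)
M + J = -6392 - 35419/1155 = -7418179/1155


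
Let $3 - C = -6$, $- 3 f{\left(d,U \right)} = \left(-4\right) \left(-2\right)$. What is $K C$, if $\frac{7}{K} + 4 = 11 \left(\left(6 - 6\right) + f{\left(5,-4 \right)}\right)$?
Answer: $- \frac{189}{100} \approx -1.89$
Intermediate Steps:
$f{\left(d,U \right)} = - \frac{8}{3}$ ($f{\left(d,U \right)} = - \frac{\left(-4\right) \left(-2\right)}{3} = \left(- \frac{1}{3}\right) 8 = - \frac{8}{3}$)
$K = - \frac{21}{100}$ ($K = \frac{7}{-4 + 11 \left(\left(6 - 6\right) - \frac{8}{3}\right)} = \frac{7}{-4 + 11 \left(0 - \frac{8}{3}\right)} = \frac{7}{-4 + 11 \left(- \frac{8}{3}\right)} = \frac{7}{-4 - \frac{88}{3}} = \frac{7}{- \frac{100}{3}} = 7 \left(- \frac{3}{100}\right) = - \frac{21}{100} \approx -0.21$)
$C = 9$ ($C = 3 - -6 = 3 + 6 = 9$)
$K C = \left(- \frac{21}{100}\right) 9 = - \frac{189}{100}$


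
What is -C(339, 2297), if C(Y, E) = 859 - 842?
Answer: -17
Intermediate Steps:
C(Y, E) = 17
-C(339, 2297) = -1*17 = -17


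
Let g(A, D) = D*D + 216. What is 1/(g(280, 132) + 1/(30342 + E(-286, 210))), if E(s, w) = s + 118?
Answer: 30174/532269361 ≈ 5.6689e-5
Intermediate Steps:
E(s, w) = 118 + s
g(A, D) = 216 + D**2 (g(A, D) = D**2 + 216 = 216 + D**2)
1/(g(280, 132) + 1/(30342 + E(-286, 210))) = 1/((216 + 132**2) + 1/(30342 + (118 - 286))) = 1/((216 + 17424) + 1/(30342 - 168)) = 1/(17640 + 1/30174) = 1/(532269361/30174) = 30174/532269361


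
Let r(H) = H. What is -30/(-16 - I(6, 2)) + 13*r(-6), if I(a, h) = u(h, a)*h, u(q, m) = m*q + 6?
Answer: -2013/26 ≈ -77.423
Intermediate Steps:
u(q, m) = 6 + m*q
I(a, h) = h*(6 + a*h) (I(a, h) = (6 + a*h)*h = h*(6 + a*h))
-30/(-16 - I(6, 2)) + 13*r(-6) = -30/(-16 - 2*(6 + 6*2)) + 13*(-6) = -30/(-16 - 2*(6 + 12)) - 78 = -30/(-16 - 2*18) - 78 = -30/(-16 - 1*36) - 78 = -30/(-16 - 36) - 78 = -30/(-52) - 78 = -30*(-1/52) - 78 = 15/26 - 78 = -2013/26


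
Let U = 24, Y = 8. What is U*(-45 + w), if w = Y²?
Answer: 456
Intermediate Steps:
w = 64 (w = 8² = 64)
U*(-45 + w) = 24*(-45 + 64) = 24*19 = 456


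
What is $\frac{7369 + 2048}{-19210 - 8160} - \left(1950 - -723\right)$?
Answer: $- \frac{73169427}{27370} \approx -2673.3$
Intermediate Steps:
$\frac{7369 + 2048}{-19210 - 8160} - \left(1950 - -723\right) = \frac{9417}{-27370} - \left(1950 + 723\right) = 9417 \left(- \frac{1}{27370}\right) - 2673 = - \frac{9417}{27370} - 2673 = - \frac{73169427}{27370}$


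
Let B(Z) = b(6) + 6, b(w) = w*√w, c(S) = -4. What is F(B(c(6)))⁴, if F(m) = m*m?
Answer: 16851587328 + 6866270208*√6 ≈ 3.3670e+10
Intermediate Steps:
b(w) = w^(3/2)
B(Z) = 6 + 6*√6 (B(Z) = 6^(3/2) + 6 = 6*√6 + 6 = 6 + 6*√6)
F(m) = m²
F(B(c(6)))⁴ = ((6 + 6*√6)²)⁴ = (6 + 6*√6)⁸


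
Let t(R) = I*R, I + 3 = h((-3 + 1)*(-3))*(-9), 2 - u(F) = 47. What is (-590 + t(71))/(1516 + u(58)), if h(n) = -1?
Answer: -164/1471 ≈ -0.11149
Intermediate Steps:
u(F) = -45 (u(F) = 2 - 1*47 = 2 - 47 = -45)
I = 6 (I = -3 - 1*(-9) = -3 + 9 = 6)
t(R) = 6*R
(-590 + t(71))/(1516 + u(58)) = (-590 + 6*71)/(1516 - 45) = (-590 + 426)/1471 = -164*1/1471 = -164/1471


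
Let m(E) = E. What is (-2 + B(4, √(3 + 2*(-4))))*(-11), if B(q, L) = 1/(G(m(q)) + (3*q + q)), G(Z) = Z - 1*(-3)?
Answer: 495/23 ≈ 21.522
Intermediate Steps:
G(Z) = 3 + Z (G(Z) = Z + 3 = 3 + Z)
B(q, L) = 1/(3 + 5*q) (B(q, L) = 1/((3 + q) + (3*q + q)) = 1/((3 + q) + 4*q) = 1/(3 + 5*q))
(-2 + B(4, √(3 + 2*(-4))))*(-11) = (-2 + 1/(3 + 5*4))*(-11) = (-2 + 1/(3 + 20))*(-11) = (-2 + 1/23)*(-11) = -45/23*(-11) = 495/23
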